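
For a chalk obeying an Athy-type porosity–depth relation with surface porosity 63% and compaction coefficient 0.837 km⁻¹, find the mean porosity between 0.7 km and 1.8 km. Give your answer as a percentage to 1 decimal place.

22.9%

⟨phi⟩ = (1/(z₂−z₁)) ∫ phi₀ e^(−cz) dz = phi₀·(e^(−c·z₁) − e^(−c·z₂)) / (c·(z₂−z₁))
e^(−0.837×0.7) = 0.5566; e^(−0.837×1.8) = 0.2217
⟨phi⟩ = 0.63 × (0.5566 − 0.2217) / (0.837 × 1.1) = 0.63 × 0.3638 = 0.2292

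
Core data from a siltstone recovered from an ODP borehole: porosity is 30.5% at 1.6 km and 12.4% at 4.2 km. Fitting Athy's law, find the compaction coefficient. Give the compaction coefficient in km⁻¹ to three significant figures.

Athy: n(Z) = n₀ e^(−kZ) ⇒ n₁/n₂ = e^{k(Z₂−Z₁)} ⇒ k = ln(n₁/n₂)/(Z₂−Z₁)
k = ln(0.305/0.124) / (4.2 − 1.6) = ln(2.46) / 2.6 = 0.9000 / 2.6 = 0.3462 km⁻¹

0.346 km⁻¹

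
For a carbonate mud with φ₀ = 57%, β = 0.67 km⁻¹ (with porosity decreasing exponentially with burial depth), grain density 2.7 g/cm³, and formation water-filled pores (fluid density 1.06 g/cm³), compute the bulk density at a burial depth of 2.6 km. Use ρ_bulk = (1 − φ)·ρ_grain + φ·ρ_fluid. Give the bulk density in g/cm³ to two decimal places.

Porosity at depth: φ = 0.57·exp(−0.67×2.6) = 0.57×0.1752 = 0.0998
Bulk density: ρ_b = (1−φ)ρ_g + φ·ρ_f = 0.9002×2.7 + 0.0998×1.06
       = 2.430 + 0.106 = 2.536 g/cm³

2.54 g/cm³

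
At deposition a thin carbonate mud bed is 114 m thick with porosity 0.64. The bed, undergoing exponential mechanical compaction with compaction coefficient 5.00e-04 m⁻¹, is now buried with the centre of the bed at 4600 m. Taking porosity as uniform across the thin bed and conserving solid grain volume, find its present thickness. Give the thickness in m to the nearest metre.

44 m

Working in km (1 km = 1000 m; β in km⁻¹ = β in m⁻¹ × 1000):
Porosity at 4.6 km: n = 0.64·exp(−0.5×4.6) = 0.0642
Solid-volume conservation: h(1−n) = h₀(1−n₀) ⇒ h = h₀·(1−n₀)/(1−n)
h = 0.114 × (1 − 0.64)/(1 − 0.0642) = 0.114 × 0.3847 = 0.0439 km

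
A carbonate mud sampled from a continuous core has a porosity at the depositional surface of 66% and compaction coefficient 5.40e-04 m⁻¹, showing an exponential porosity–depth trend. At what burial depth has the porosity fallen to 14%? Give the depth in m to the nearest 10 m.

Working in km (1 km = 1000 m; k in km⁻¹ = k in m⁻¹ × 1000):
Invert Athy's law: z = ln(phi₀/phi) / k
z = ln(0.66/0.14) / 0.54 = ln(4.714) / 0.54 = 1.5506 / 0.54 = 2.871 km

2870 m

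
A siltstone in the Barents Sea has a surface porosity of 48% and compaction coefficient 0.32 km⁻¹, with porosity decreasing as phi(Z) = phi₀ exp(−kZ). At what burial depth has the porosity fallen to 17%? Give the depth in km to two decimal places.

Invert Athy's law: Z = ln(phi₀/phi) / k
Z = ln(0.48/0.17) / 0.32 = ln(2.824) / 0.32 = 1.0380 / 0.32 = 3.244 km

3.24 km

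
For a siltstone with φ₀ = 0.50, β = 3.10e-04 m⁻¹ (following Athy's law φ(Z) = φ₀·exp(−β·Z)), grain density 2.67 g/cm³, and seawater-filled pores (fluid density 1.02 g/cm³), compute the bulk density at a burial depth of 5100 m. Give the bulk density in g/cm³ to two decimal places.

2.50 g/cm³

Working in km (1 km = 1000 m; β in km⁻¹ = β in m⁻¹ × 1000):
Porosity at depth: φ = 0.5·exp(−0.31×5.1) = 0.5×0.2058 = 0.1029
Bulk density: ρ_b = (1−φ)ρ_g + φ·ρ_f = 0.8971×2.67 + 0.1029×1.02
       = 2.395 + 0.105 = 2.500 g/cm³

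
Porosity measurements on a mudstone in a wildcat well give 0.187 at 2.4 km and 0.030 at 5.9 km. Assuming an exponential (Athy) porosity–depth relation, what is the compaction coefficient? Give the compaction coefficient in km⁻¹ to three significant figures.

0.523 km⁻¹

Athy: phi(Z) = phi₀ e^(−kZ) ⇒ phi₁/phi₂ = e^{k(Z₂−Z₁)} ⇒ k = ln(phi₁/phi₂)/(Z₂−Z₁)
k = ln(0.187/0.03) / (5.9 − 2.4) = ln(6.233) / 3.5 = 1.8299 / 3.5 = 0.5228 km⁻¹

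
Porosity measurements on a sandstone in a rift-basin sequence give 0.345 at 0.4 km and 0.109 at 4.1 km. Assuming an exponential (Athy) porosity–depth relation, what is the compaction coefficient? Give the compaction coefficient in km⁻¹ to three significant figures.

0.311 km⁻¹

Athy: φ(Z) = φ₀ e^(−βZ) ⇒ φ₁/φ₂ = e^{β(Z₂−Z₁)} ⇒ β = ln(φ₁/φ₂)/(Z₂−Z₁)
β = ln(0.345/0.109) / (4.1 − 0.4) = ln(3.165) / 3.7 = 1.1522 / 3.7 = 0.3114 km⁻¹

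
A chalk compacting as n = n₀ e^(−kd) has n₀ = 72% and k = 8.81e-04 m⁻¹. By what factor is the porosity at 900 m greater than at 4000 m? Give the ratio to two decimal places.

Working in km (1 km = 1000 m; k in km⁻¹ = k in m⁻¹ × 1000):
n(d₁)/n(d₂) = e^(−k·d₁)/e^(−k·d₂) = e^{k(d₂−d₁)}
= exp(0.881 × 3.1) = exp(2.731) = 15.3498

15.35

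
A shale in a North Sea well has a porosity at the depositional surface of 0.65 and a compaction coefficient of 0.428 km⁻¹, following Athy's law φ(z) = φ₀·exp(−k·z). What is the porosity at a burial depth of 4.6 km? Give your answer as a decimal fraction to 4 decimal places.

φ = φ₀·exp(−k·z) = 0.65 × exp(−0.428 × 4.6) = 0.65 × exp(−1.969)
  = 0.65 × 0.1396 = 0.0908

0.0908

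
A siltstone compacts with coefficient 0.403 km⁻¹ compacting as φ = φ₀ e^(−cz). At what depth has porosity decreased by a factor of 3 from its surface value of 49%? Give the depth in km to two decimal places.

φ/φ₀ = 1/3 ⇒ exp(−c·z) = 1/3 ⇒ z = ln(3) / c
z = 1.0986 / 0.403 = 2.726 km

2.73 km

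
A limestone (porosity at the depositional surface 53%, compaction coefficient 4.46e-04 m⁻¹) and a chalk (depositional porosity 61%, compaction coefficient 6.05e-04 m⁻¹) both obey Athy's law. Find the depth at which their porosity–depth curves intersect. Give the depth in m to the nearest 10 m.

Working in km (1 km = 1000 m; β in km⁻¹ = β in m⁻¹ × 1000):
Set φ₀ₐ e^(−βₐZ) = φ₀ᵦ e^(−βᵦZ) ⇒ ln(φ₀ₐ/φ₀ᵦ) = (βₐ − βᵦ)·Z
Z = ln(0.53/0.61) / (0.446 − 0.605) = -0.1406 / -0.159 = 0.884 km

880 m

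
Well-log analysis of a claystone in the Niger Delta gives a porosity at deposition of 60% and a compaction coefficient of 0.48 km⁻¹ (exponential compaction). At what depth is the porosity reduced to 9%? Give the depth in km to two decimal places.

3.95 km

Invert Athy's law: z = ln(n₀/n) / k
z = ln(0.6/0.09) / 0.48 = ln(6.667) / 0.48 = 1.8971 / 0.48 = 3.952 km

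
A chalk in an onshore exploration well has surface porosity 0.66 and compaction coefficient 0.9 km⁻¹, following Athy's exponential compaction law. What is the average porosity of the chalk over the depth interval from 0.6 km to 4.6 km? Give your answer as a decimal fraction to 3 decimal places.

⟨φ⟩ = (1/(d₂−d₁)) ∫ φ₀ e^(−cd) dd = φ₀·(e^(−c·d₁) − e^(−c·d₂)) / (c·(d₂−d₁))
e^(−0.9×0.6) = 0.5827; e^(−0.9×4.6) = 0.0159
⟨φ⟩ = 0.66 × (0.5827 − 0.0159) / (0.9 × 4) = 0.66 × 0.1575 = 0.1039

0.104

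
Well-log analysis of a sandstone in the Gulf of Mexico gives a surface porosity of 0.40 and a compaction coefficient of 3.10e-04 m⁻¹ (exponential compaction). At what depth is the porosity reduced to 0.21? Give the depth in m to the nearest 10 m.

Working in km (1 km = 1000 m; k in km⁻¹ = k in m⁻¹ × 1000):
Invert Athy's law: Z = ln(φ₀/φ) / k
Z = ln(0.4/0.21) / 0.31 = ln(1.905) / 0.31 = 0.6444 / 0.31 = 2.079 km

2080 m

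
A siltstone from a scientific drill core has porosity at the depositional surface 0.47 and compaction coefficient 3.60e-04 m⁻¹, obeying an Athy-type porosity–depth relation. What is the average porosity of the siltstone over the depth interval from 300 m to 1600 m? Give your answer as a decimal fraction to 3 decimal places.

Working in km (1 km = 1000 m; k in km⁻¹ = k in m⁻¹ × 1000):
⟨n⟩ = (1/(z₂−z₁)) ∫ n₀ e^(−kz) dz = n₀·(e^(−k·z₁) − e^(−k·z₂)) / (k·(z₂−z₁))
e^(−0.36×0.3) = 0.8976; e^(−0.36×1.6) = 0.5621
⟨n⟩ = 0.47 × (0.8976 − 0.5621) / (0.36 × 1.3) = 0.47 × 0.7168 = 0.3369

0.337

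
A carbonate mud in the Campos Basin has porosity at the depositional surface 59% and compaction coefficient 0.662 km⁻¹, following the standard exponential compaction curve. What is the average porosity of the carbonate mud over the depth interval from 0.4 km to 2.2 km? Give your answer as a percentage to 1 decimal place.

⟨n⟩ = (1/(z₂−z₁)) ∫ n₀ e^(−kz) dz = n₀·(e^(−k·z₁) − e^(−k·z₂)) / (k·(z₂−z₁))
e^(−0.662×0.4) = 0.7674; e^(−0.662×2.2) = 0.2331
⟨n⟩ = 0.59 × (0.7674 − 0.2331) / (0.662 × 1.8) = 0.59 × 0.4484 = 0.2645

26.5%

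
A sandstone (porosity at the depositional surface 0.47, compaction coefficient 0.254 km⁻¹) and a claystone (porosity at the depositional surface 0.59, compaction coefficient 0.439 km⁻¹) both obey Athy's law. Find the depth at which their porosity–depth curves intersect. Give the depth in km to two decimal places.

Set φ₀ₐ e^(−kₐZ) = φ₀ᵦ e^(−kᵦZ) ⇒ ln(φ₀ₐ/φ₀ᵦ) = (kₐ − kᵦ)·Z
Z = ln(0.47/0.59) / (0.254 − 0.439) = -0.2274 / -0.185 = 1.229 km

1.23 km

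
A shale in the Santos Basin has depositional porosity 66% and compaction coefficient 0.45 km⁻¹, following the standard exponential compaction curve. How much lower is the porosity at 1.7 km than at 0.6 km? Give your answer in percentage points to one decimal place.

φ(0.6) = 0.66·e^(−0.45×0.6) = 0.5038
φ(1.7) = 0.66·e^(−0.45×1.7) = 0.3071
Δφ = 0.5038 − 0.3071 = 0.1967

19.7 percentage points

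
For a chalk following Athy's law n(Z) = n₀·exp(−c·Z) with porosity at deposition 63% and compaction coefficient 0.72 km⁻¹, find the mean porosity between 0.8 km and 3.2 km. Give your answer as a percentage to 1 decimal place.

⟨n⟩ = (1/(Z₂−Z₁)) ∫ n₀ e^(−cZ) dZ = n₀·(e^(−c·Z₁) − e^(−c·Z₂)) / (c·(Z₂−Z₁))
e^(−0.72×0.8) = 0.5621; e^(−0.72×3.2) = 0.0999
⟨n⟩ = 0.63 × (0.5621 − 0.0999) / (0.72 × 2.4) = 0.63 × 0.2675 = 0.1685

16.9%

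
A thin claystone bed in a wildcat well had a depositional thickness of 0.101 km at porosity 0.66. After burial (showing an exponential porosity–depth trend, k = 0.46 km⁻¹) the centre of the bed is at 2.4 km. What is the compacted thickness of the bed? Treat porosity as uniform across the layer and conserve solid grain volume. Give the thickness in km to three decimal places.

Porosity at 2.4 km: φ = 0.66·exp(−0.46×2.4) = 0.2188
Solid-volume conservation: h(1−φ) = h₀(1−φ₀) ⇒ h = h₀·(1−φ₀)/(1−φ)
h = 0.101 × (1 − 0.66)/(1 − 0.2188) = 0.101 × 0.4352 = 0.0440 km

0.044 km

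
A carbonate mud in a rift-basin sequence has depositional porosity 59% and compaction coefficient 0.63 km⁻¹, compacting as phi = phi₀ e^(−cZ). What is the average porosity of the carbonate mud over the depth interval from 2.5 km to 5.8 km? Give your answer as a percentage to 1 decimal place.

⟨phi⟩ = (1/(Z₂−Z₁)) ∫ phi₀ e^(−cZ) dZ = phi₀·(e^(−c·Z₁) − e^(−c·Z₂)) / (c·(Z₂−Z₁))
e^(−0.63×2.5) = 0.2070; e^(−0.63×5.8) = 0.0259
⟨phi⟩ = 0.59 × (0.2070 − 0.0259) / (0.63 × 3.3) = 0.59 × 0.0871 = 0.0514

5.1%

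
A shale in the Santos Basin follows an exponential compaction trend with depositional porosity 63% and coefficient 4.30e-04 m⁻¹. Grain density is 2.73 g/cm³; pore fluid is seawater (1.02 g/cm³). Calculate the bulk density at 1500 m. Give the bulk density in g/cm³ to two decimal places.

2.16 g/cm³

Working in km (1 km = 1000 m; k in km⁻¹ = k in m⁻¹ × 1000):
Porosity at depth: n = 0.63·exp(−0.43×1.5) = 0.63×0.5247 = 0.3305
Bulk density: ρ_b = (1−n)ρ_g + n·ρ_f = 0.6695×2.73 + 0.3305×1.02
       = 1.828 + 0.337 = 2.165 g/cm³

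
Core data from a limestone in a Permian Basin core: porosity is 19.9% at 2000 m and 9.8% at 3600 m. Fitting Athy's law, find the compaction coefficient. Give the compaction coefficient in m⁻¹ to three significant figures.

Working in km (1 km = 1000 m; k in km⁻¹ = k in m⁻¹ × 1000):
Athy: φ(Z) = φ₀ e^(−kZ) ⇒ φ₁/φ₂ = e^{k(Z₂−Z₁)} ⇒ k = ln(φ₁/φ₂)/(Z₂−Z₁)
k = ln(0.199/0.098) / (3.6 − 2) = ln(2.031) / 1.6 = 0.7083 / 1.6 = 0.4427 km⁻¹

0.000443 m⁻¹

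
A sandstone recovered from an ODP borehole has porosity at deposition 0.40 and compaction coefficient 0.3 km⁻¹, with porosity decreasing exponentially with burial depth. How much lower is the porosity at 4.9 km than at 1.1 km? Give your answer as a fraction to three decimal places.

phi(1.1) = 0.4·e^(−0.3×1.1) = 0.2876
phi(4.9) = 0.4·e^(−0.3×4.9) = 0.0920
Δphi = 0.2876 − 0.0920 = 0.1956

0.196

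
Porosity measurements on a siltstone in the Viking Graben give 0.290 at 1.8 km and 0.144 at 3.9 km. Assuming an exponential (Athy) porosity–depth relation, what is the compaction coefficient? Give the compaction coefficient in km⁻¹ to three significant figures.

0.333 km⁻¹

Athy: phi(d) = phi₀ e^(−βd) ⇒ phi₁/phi₂ = e^{β(d₂−d₁)} ⇒ β = ln(phi₁/phi₂)/(d₂−d₁)
β = ln(0.29/0.144) / (3.9 − 1.8) = ln(2.014) / 2.1 = 0.7001 / 2.1 = 0.3334 km⁻¹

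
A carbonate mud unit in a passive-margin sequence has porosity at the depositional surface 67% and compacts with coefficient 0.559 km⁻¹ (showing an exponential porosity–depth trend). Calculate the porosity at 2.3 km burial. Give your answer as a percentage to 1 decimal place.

n = n₀·exp(−c·Z) = 0.67 × exp(−0.559 × 2.3) = 0.67 × exp(−1.286)
  = 0.67 × 0.2765 = 0.1852

18.5%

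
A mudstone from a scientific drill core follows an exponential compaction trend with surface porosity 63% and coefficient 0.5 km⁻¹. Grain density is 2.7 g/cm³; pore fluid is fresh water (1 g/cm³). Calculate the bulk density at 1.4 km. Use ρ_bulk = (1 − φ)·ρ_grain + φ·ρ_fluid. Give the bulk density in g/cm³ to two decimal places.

2.17 g/cm³

Porosity at depth: phi = 0.63·exp(−0.5×1.4) = 0.63×0.4966 = 0.3128
Bulk density: ρ_b = (1−phi)ρ_g + phi·ρ_f = 0.6872×2.7 + 0.3128×1
       = 1.855 + 0.313 = 2.168 g/cm³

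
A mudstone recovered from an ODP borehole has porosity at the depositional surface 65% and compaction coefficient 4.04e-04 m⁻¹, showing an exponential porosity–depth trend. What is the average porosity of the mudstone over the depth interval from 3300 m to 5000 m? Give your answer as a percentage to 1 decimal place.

12.4%

Working in km (1 km = 1000 m; β in km⁻¹ = β in m⁻¹ × 1000):
⟨φ⟩ = (1/(Z₂−Z₁)) ∫ φ₀ e^(−βZ) dZ = φ₀·(e^(−β·Z₁) − e^(−β·Z₂)) / (β·(Z₂−Z₁))
e^(−0.404×3.3) = 0.2636; e^(−0.404×5) = 0.1327
⟨φ⟩ = 0.65 × (0.2636 − 0.1327) / (0.404 × 1.7) = 0.65 × 0.1907 = 0.1240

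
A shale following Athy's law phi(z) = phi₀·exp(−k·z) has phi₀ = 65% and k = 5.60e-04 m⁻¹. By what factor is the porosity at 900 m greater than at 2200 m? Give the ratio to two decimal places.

2.07

Working in km (1 km = 1000 m; k in km⁻¹ = k in m⁻¹ × 1000):
phi(z₁)/phi(z₂) = e^(−k·z₁)/e^(−k·z₂) = e^{k(z₂−z₁)}
= exp(0.56 × 1.3) = exp(0.728) = 2.0709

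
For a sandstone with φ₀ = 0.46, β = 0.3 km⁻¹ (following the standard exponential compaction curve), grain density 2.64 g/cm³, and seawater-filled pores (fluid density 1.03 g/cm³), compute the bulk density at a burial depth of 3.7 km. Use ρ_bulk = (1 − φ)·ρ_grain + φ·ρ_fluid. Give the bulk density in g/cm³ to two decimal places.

2.40 g/cm³

Porosity at depth: φ = 0.46·exp(−0.3×3.7) = 0.46×0.3296 = 0.1516
Bulk density: ρ_b = (1−φ)ρ_g + φ·ρ_f = 0.8484×2.64 + 0.1516×1.03
       = 2.240 + 0.156 = 2.396 g/cm³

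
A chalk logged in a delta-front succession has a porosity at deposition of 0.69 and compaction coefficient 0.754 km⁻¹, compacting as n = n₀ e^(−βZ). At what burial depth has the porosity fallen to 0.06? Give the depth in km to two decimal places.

Invert Athy's law: Z = ln(n₀/n) / β
Z = ln(0.69/0.06) / 0.754 = ln(11.5) / 0.754 = 2.4423 / 0.754 = 3.239 km

3.24 km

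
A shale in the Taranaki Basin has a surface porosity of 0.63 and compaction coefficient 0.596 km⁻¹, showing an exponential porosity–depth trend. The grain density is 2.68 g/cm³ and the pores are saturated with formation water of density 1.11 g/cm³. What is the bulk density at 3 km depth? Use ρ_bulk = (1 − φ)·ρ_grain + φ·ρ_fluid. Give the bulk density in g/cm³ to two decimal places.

Porosity at depth: phi = 0.63·exp(−0.596×3) = 0.63×0.1673 = 0.1054
Bulk density: ρ_b = (1−phi)ρ_g + phi·ρ_f = 0.8946×2.68 + 0.1054×1.11
       = 2.398 + 0.117 = 2.515 g/cm³

2.51 g/cm³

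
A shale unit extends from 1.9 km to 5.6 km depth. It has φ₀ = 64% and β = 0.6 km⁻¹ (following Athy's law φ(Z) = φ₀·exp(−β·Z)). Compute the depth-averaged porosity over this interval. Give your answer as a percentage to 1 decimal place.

⟨φ⟩ = (1/(Z₂−Z₁)) ∫ φ₀ e^(−βZ) dZ = φ₀·(e^(−β·Z₁) − e^(−β·Z₂)) / (β·(Z₂−Z₁))
e^(−0.6×1.9) = 0.3198; e^(−0.6×5.6) = 0.0347
⟨φ⟩ = 0.64 × (0.3198 − 0.0347) / (0.6 × 3.7) = 0.64 × 0.1284 = 0.0822

8.2%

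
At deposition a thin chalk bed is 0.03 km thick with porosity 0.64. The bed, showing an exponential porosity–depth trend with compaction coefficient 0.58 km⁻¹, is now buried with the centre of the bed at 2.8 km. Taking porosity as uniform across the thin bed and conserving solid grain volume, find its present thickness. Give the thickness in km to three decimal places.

0.012 km

Porosity at 2.8 km: phi = 0.64·exp(−0.58×2.8) = 0.1261
Solid-volume conservation: h(1−phi) = h₀(1−phi₀) ⇒ h = h₀·(1−phi₀)/(1−phi)
h = 0.03 × (1 − 0.64)/(1 − 0.1261) = 0.03 × 0.4120 = 0.0124 km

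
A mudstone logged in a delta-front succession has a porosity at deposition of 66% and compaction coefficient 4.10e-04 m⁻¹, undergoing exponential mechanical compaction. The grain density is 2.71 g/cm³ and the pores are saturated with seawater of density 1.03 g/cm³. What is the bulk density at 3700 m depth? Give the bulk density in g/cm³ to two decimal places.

Working in km (1 km = 1000 m; k in km⁻¹ = k in m⁻¹ × 1000):
Porosity at depth: φ = 0.66·exp(−0.41×3.7) = 0.66×0.2194 = 0.1448
Bulk density: ρ_b = (1−φ)ρ_g + φ·ρ_f = 0.8552×2.71 + 0.1448×1.03
       = 2.318 + 0.149 = 2.467 g/cm³

2.47 g/cm³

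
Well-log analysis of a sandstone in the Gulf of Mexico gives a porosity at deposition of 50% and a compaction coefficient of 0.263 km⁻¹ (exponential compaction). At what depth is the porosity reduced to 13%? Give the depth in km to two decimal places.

Invert Athy's law: d = ln(φ₀/φ) / c
d = ln(0.5/0.13) / 0.263 = ln(3.846) / 0.263 = 1.3471 / 0.263 = 5.122 km

5.12 km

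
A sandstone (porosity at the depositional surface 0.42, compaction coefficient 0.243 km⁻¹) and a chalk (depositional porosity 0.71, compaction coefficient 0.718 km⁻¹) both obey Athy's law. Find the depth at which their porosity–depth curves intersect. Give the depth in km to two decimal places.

Set φ₀ₐ e^(−βₐd) = φ₀ᵦ e^(−βᵦd) ⇒ ln(φ₀ₐ/φ₀ᵦ) = (βₐ − βᵦ)·d
d = ln(0.42/0.71) / (0.243 − 0.718) = -0.5250 / -0.475 = 1.105 km

1.11 km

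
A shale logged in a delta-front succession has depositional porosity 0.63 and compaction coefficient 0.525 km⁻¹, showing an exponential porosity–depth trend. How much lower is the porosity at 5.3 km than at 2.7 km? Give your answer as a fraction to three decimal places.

φ(2.7) = 0.63·e^(−0.525×2.7) = 0.1527
φ(5.3) = 0.63·e^(−0.525×5.3) = 0.0390
Δφ = 0.1527 − 0.0390 = 0.1137

0.114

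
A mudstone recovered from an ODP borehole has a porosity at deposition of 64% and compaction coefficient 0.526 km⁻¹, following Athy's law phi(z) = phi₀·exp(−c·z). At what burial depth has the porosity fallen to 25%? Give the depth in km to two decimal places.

Invert Athy's law: z = ln(phi₀/phi) / c
z = ln(0.64/0.25) / 0.526 = ln(2.56) / 0.526 = 0.9400 / 0.526 = 1.787 km

1.79 km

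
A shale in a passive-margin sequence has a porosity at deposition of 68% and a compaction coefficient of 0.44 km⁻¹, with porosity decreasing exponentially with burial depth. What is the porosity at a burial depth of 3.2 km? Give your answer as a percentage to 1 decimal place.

16.6%

phi = phi₀·exp(−k·z) = 0.68 × exp(−0.44 × 3.2) = 0.68 × exp(−1.408)
  = 0.68 × 0.2446 = 0.1663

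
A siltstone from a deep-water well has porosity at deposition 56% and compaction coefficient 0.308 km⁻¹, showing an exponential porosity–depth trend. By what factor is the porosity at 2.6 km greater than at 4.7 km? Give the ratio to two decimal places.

phi(d₁)/phi(d₂) = e^(−β·d₁)/e^(−β·d₂) = e^{β(d₂−d₁)}
= exp(0.308 × 2.1) = exp(0.6468) = 1.9094

1.91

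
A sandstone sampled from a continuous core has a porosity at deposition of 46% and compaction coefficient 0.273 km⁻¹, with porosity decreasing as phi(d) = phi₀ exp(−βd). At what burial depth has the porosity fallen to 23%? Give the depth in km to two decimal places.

2.54 km

Invert Athy's law: d = ln(phi₀/phi) / β
d = ln(0.46/0.23) / 0.273 = ln(2) / 0.273 = 0.6931 / 0.273 = 2.539 km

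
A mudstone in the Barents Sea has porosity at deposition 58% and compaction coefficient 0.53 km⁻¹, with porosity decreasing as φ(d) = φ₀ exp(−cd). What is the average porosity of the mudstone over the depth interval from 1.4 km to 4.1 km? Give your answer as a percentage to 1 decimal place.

⟨φ⟩ = (1/(d₂−d₁)) ∫ φ₀ e^(−cd) dd = φ₀·(e^(−c·d₁) − e^(−c·d₂)) / (c·(d₂−d₁))
e^(−0.53×1.4) = 0.4762; e^(−0.53×4.1) = 0.1138
⟨φ⟩ = 0.58 × (0.4762 − 0.1138) / (0.53 × 2.7) = 0.58 × 0.2532 = 0.1469

14.7%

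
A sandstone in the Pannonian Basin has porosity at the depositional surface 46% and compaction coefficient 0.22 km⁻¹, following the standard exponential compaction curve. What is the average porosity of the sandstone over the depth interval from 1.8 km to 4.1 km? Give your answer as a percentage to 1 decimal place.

⟨phi⟩ = (1/(d₂−d₁)) ∫ phi₀ e^(−cd) dd = phi₀·(e^(−c·d₁) − e^(−c·d₂)) / (c·(d₂−d₁))
e^(−0.22×1.8) = 0.6730; e^(−0.22×4.1) = 0.4058
⟨phi⟩ = 0.46 × (0.6730 − 0.4058) / (0.22 × 2.3) = 0.46 × 0.5282 = 0.2430

24.3%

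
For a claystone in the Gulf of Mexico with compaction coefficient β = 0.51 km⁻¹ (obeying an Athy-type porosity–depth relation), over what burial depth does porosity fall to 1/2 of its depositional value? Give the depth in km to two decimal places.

1.36 km

n/n₀ = 1/2 ⇒ exp(−β·z) = 1/2 ⇒ z = ln(2) / β
z = 0.6931 / 0.51 = 1.359 km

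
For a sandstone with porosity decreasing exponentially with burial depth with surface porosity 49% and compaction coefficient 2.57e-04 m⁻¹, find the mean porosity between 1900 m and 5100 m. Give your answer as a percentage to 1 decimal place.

Working in km (1 km = 1000 m; k in km⁻¹ = k in m⁻¹ × 1000):
⟨n⟩ = (1/(Z₂−Z₁)) ∫ n₀ e^(−kZ) dZ = n₀·(e^(−k·Z₁) − e^(−k·Z₂)) / (k·(Z₂−Z₁))
e^(−0.257×1.9) = 0.6137; e^(−0.257×5.1) = 0.2696
⟨n⟩ = 0.49 × (0.6137 − 0.2696) / (0.257 × 3.2) = 0.49 × 0.4183 = 0.2050

20.5%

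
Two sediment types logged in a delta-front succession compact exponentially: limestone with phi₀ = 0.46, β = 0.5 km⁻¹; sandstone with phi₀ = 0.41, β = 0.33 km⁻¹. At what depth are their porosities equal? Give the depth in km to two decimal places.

Set phi₀ₐ e^(−βₐd) = phi₀ᵦ e^(−βᵦd) ⇒ ln(phi₀ₐ/phi₀ᵦ) = (βₐ − βᵦ)·d
d = ln(0.46/0.41) / (0.5 − 0.33) = 0.1151 / 0.17 = 0.677 km

0.68 km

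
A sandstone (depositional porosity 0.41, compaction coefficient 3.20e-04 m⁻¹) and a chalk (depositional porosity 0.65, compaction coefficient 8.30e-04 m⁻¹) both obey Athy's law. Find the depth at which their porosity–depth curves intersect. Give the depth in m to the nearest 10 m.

Working in km (1 km = 1000 m; β in km⁻¹ = β in m⁻¹ × 1000):
Set φ₀ₐ e^(−βₐd) = φ₀ᵦ e^(−βᵦd) ⇒ ln(φ₀ₐ/φ₀ᵦ) = (βₐ − βᵦ)·d
d = ln(0.41/0.65) / (0.32 − 0.83) = -0.4608 / -0.51 = 0.904 km

900 m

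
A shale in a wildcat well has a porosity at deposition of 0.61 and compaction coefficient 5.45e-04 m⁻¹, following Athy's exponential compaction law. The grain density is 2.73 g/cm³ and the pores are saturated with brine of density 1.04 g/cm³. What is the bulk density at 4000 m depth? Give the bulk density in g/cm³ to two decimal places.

2.61 g/cm³

Working in km (1 km = 1000 m; c in km⁻¹ = c in m⁻¹ × 1000):
Porosity at depth: n = 0.61·exp(−0.545×4) = 0.61×0.1130 = 0.0690
Bulk density: ρ_b = (1−n)ρ_g + n·ρ_f = 0.9310×2.73 + 0.0690×1.04
       = 2.542 + 0.072 = 2.613 g/cm³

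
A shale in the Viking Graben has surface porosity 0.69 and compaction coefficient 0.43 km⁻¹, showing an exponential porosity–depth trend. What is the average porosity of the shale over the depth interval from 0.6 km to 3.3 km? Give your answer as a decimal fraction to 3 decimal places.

⟨φ⟩ = (1/(z₂−z₁)) ∫ φ₀ e^(−kz) dz = φ₀·(e^(−k·z₁) − e^(−k·z₂)) / (k·(z₂−z₁))
e^(−0.43×0.6) = 0.7726; e^(−0.43×3.3) = 0.2420
⟨φ⟩ = 0.69 × (0.7726 − 0.2420) / (0.43 × 2.7) = 0.69 × 0.4571 = 0.3154

0.315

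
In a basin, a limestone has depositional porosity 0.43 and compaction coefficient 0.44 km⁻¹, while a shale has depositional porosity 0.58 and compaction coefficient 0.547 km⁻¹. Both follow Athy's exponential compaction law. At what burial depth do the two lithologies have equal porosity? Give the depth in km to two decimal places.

Set n₀ₐ e^(−kₐz) = n₀ᵦ e^(−kᵦz) ⇒ ln(n₀ₐ/n₀ᵦ) = (kₐ − kᵦ)·z
z = ln(0.43/0.58) / (0.44 − 0.547) = -0.2992 / -0.107 = 2.797 km

2.80 km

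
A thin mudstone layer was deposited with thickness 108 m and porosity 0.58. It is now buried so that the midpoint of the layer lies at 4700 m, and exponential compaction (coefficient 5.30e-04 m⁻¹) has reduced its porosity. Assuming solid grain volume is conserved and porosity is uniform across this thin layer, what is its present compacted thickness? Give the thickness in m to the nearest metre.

48 m

Working in km (1 km = 1000 m; k in km⁻¹ = k in m⁻¹ × 1000):
Porosity at 4.7 km: n = 0.58·exp(−0.53×4.7) = 0.0480
Solid-volume conservation: h(1−n) = h₀(1−n₀) ⇒ h = h₀·(1−n₀)/(1−n)
h = 0.108 × (1 − 0.58)/(1 − 0.0480) = 0.108 × 0.4412 = 0.0476 km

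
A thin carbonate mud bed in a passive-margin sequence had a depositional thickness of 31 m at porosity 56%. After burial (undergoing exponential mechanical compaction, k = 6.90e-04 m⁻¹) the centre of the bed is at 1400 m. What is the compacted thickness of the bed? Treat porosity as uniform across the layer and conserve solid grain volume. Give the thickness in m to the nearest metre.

Working in km (1 km = 1000 m; k in km⁻¹ = k in m⁻¹ × 1000):
Porosity at 1.4 km: φ = 0.56·exp(−0.69×1.4) = 0.2131
Solid-volume conservation: h(1−φ) = h₀(1−φ₀) ⇒ h = h₀·(1−φ₀)/(1−φ)
h = 0.031 × (1 − 0.56)/(1 − 0.2131) = 0.031 × 0.5592 = 0.0173 km

17 m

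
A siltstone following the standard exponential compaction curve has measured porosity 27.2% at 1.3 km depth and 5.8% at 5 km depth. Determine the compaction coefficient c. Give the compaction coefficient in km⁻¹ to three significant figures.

Athy: φ(d) = φ₀ e^(−cd) ⇒ φ₁/φ₂ = e^{c(d₂−d₁)} ⇒ c = ln(φ₁/φ₂)/(d₂−d₁)
c = ln(0.272/0.058) / (5 − 1.3) = ln(4.69) / 3.7 = 1.5454 / 3.7 = 0.4177 km⁻¹

0.418 km⁻¹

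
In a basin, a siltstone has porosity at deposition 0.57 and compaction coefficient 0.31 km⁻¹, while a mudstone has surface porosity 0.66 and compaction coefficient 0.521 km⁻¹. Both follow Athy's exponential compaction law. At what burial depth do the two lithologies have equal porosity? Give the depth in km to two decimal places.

Set φ₀ₐ e^(−kₐZ) = φ₀ᵦ e^(−kᵦZ) ⇒ ln(φ₀ₐ/φ₀ᵦ) = (kₐ − kᵦ)·Z
Z = ln(0.57/0.66) / (0.31 − 0.521) = -0.1466 / -0.211 = 0.695 km

0.69 km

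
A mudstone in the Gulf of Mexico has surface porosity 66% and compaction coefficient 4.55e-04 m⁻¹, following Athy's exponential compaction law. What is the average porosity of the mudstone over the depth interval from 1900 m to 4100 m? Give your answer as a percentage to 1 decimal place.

Working in km (1 km = 1000 m; β in km⁻¹ = β in m⁻¹ × 1000):
⟨n⟩ = (1/(Z₂−Z₁)) ∫ n₀ e^(−βZ) dZ = n₀·(e^(−β·Z₁) − e^(−β·Z₂)) / (β·(Z₂−Z₁))
e^(−0.455×1.9) = 0.4213; e^(−0.455×4.1) = 0.1548
⟨n⟩ = 0.66 × (0.4213 − 0.1548) / (0.455 × 2.2) = 0.66 × 0.2662 = 0.1757

17.6%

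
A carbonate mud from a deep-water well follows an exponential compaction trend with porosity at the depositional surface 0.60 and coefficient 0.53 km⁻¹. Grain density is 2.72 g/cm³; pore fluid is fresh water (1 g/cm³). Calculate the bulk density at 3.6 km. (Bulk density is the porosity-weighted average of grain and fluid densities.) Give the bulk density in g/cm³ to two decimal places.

Porosity at depth: phi = 0.6·exp(−0.53×3.6) = 0.6×0.1484 = 0.0890
Bulk density: ρ_b = (1−phi)ρ_g + phi·ρ_f = 0.9110×2.72 + 0.0890×1
       = 2.478 + 0.089 = 2.567 g/cm³

2.57 g/cm³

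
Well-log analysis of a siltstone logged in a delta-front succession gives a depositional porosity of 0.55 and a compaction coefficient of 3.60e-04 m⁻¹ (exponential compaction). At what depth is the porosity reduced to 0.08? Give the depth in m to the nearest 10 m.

Working in km (1 km = 1000 m; β in km⁻¹ = β in m⁻¹ × 1000):
Invert Athy's law: d = ln(n₀/n) / β
d = ln(0.55/0.08) / 0.36 = ln(6.875) / 0.36 = 1.9279 / 0.36 = 5.355 km

5360 m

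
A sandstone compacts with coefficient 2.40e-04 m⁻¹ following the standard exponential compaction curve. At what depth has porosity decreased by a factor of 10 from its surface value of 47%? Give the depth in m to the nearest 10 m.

Working in km (1 km = 1000 m; k in km⁻¹ = k in m⁻¹ × 1000):
φ/φ₀ = 1/10 ⇒ exp(−k·Z) = 1/10 ⇒ Z = ln(10) / k
Z = 2.3026 / 0.24 = 9.594 km

9590 m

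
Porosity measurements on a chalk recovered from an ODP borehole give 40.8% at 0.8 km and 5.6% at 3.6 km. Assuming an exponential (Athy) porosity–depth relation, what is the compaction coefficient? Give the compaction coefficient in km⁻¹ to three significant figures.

Athy: phi(z) = phi₀ e^(−βz) ⇒ phi₁/phi₂ = e^{β(z₂−z₁)} ⇒ β = ln(phi₁/phi₂)/(z₂−z₁)
β = ln(0.408/0.056) / (3.6 − 0.8) = ln(7.286) / 2.8 = 1.9859 / 2.8 = 0.7093 km⁻¹

0.709 km⁻¹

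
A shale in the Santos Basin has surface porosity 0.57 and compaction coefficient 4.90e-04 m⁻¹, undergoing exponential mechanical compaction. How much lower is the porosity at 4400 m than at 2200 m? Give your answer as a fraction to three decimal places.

Working in km (1 km = 1000 m; k in km⁻¹ = k in m⁻¹ × 1000):
φ(2.2) = 0.57·e^(−0.49×2.2) = 0.1940
φ(4.4) = 0.57·e^(−0.49×4.4) = 0.0660
Δφ = 0.1940 − 0.0660 = 0.1280

0.128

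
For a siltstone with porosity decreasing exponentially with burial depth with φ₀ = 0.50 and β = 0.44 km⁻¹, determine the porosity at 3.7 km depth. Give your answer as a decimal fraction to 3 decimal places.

0.098

φ = φ₀·exp(−β·d) = 0.5 × exp(−0.44 × 3.7) = 0.5 × exp(−1.628)
  = 0.5 × 0.1963 = 0.0982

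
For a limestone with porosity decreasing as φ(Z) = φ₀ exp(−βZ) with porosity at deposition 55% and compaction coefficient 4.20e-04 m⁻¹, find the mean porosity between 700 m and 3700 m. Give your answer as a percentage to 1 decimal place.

23.3%

Working in km (1 km = 1000 m; β in km⁻¹ = β in m⁻¹ × 1000):
⟨φ⟩ = (1/(Z₂−Z₁)) ∫ φ₀ e^(−βZ) dZ = φ₀·(e^(−β·Z₁) − e^(−β·Z₂)) / (β·(Z₂−Z₁))
e^(−0.42×0.7) = 0.7453; e^(−0.42×3.7) = 0.2114
⟨φ⟩ = 0.55 × (0.7453 − 0.2114) / (0.42 × 3) = 0.55 × 0.4237 = 0.2330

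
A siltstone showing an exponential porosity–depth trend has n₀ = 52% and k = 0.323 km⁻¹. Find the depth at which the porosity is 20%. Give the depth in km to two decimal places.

Invert Athy's law: z = ln(n₀/n) / k
z = ln(0.52/0.2) / 0.323 = ln(2.6) / 0.323 = 0.9555 / 0.323 = 2.958 km

2.96 km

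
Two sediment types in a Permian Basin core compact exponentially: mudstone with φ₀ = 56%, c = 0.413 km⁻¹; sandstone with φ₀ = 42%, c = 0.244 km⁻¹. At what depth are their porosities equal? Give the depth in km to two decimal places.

Set φ₀ₐ e^(−cₐz) = φ₀ᵦ e^(−cᵦz) ⇒ ln(φ₀ₐ/φ₀ᵦ) = (cₐ − cᵦ)·z
z = ln(0.56/0.42) / (0.413 − 0.244) = 0.2877 / 0.169 = 1.702 km

1.70 km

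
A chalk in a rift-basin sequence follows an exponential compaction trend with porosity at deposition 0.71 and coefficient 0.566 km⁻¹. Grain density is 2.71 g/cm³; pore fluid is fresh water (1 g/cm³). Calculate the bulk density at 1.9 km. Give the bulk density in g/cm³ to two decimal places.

2.30 g/cm³

Porosity at depth: n = 0.71·exp(−0.566×1.9) = 0.71×0.3412 = 0.2422
Bulk density: ρ_b = (1−n)ρ_g + n·ρ_f = 0.7578×2.71 + 0.2422×1
       = 2.054 + 0.242 = 2.296 g/cm³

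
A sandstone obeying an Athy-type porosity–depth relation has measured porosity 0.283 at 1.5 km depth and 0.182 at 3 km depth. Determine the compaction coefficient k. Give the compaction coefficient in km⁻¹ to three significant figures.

Athy: n(d) = n₀ e^(−kd) ⇒ n₁/n₂ = e^{k(d₂−d₁)} ⇒ k = ln(n₁/n₂)/(d₂−d₁)
k = ln(0.283/0.182) / (3 − 1.5) = ln(1.555) / 1.5 = 0.4414 / 1.5 = 0.2943 km⁻¹

0.294 km⁻¹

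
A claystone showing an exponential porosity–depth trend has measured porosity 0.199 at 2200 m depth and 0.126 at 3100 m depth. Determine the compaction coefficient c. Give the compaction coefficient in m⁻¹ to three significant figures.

0.000508 m⁻¹

Working in km (1 km = 1000 m; c in km⁻¹ = c in m⁻¹ × 1000):
Athy: φ(d) = φ₀ e^(−cd) ⇒ φ₁/φ₂ = e^{c(d₂−d₁)} ⇒ c = ln(φ₁/φ₂)/(d₂−d₁)
c = ln(0.199/0.126) / (3.1 − 2.2) = ln(1.579) / 0.9 = 0.4570 / 0.9 = 0.5078 km⁻¹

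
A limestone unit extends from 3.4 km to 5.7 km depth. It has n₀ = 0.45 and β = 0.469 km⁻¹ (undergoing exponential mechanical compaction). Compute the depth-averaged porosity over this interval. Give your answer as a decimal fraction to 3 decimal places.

0.056

⟨n⟩ = (1/(Z₂−Z₁)) ∫ n₀ e^(−βZ) dZ = n₀·(e^(−β·Z₁) − e^(−β·Z₂)) / (β·(Z₂−Z₁))
e^(−0.469×3.4) = 0.2030; e^(−0.469×5.7) = 0.0690
⟨n⟩ = 0.45 × (0.2030 − 0.0690) / (0.469 × 2.3) = 0.45 × 0.1242 = 0.0559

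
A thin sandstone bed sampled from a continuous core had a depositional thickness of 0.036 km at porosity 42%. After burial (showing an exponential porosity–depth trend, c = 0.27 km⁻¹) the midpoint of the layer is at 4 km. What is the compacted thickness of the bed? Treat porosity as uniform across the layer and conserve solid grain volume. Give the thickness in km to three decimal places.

0.024 km

Porosity at 4 km: n = 0.42·exp(−0.27×4) = 0.1426
Solid-volume conservation: h(1−n) = h₀(1−n₀) ⇒ h = h₀·(1−n₀)/(1−n)
h = 0.036 × (1 − 0.42)/(1 − 0.1426) = 0.036 × 0.6765 = 0.0244 km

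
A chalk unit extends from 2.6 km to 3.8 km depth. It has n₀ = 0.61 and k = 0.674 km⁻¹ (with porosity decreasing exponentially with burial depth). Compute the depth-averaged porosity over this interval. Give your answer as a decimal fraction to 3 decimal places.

0.073

⟨n⟩ = (1/(d₂−d₁)) ∫ n₀ e^(−kd) dd = n₀·(e^(−k·d₁) − e^(−k·d₂)) / (k·(d₂−d₁))
e^(−0.674×2.6) = 0.1734; e^(−0.674×3.8) = 0.0772
⟨n⟩ = 0.61 × (0.1734 − 0.0772) / (0.674 × 1.2) = 0.61 × 0.1189 = 0.0725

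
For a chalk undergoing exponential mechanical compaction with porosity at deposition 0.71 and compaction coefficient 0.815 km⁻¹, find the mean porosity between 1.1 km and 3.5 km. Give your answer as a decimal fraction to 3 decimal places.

⟨n⟩ = (1/(z₂−z₁)) ∫ n₀ e^(−cz) dz = n₀·(e^(−c·z₁) − e^(−c·z₂)) / (c·(z₂−z₁))
e^(−0.815×1.1) = 0.4080; e^(−0.815×3.5) = 0.0577
⟨n⟩ = 0.71 × (0.4080 − 0.0577) / (0.815 × 2.4) = 0.71 × 0.1791 = 0.1272

0.127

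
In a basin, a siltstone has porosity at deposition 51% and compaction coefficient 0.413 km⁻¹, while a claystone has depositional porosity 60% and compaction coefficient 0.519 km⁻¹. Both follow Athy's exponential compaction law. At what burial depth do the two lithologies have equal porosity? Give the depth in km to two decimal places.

1.53 km

Set φ₀ₐ e^(−cₐd) = φ₀ᵦ e^(−cᵦd) ⇒ ln(φ₀ₐ/φ₀ᵦ) = (cₐ − cᵦ)·d
d = ln(0.51/0.6) / (0.413 − 0.519) = -0.1625 / -0.106 = 1.533 km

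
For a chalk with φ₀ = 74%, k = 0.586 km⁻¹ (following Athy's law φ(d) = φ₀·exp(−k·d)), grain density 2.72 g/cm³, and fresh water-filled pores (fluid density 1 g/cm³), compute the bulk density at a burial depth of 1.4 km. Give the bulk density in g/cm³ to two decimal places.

2.16 g/cm³

Porosity at depth: φ = 0.74·exp(−0.586×1.4) = 0.74×0.4403 = 0.3258
Bulk density: ρ_b = (1−φ)ρ_g + φ·ρ_f = 0.6742×2.72 + 0.3258×1
       = 1.834 + 0.326 = 2.160 g/cm³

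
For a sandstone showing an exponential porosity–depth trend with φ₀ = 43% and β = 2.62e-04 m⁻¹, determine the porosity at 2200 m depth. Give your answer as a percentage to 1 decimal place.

24.2%

Working in km (1 km = 1000 m; β in km⁻¹ = β in m⁻¹ × 1000):
φ = φ₀·exp(−β·z) = 0.43 × exp(−0.262 × 2.2) = 0.43 × exp(−0.5764)
  = 0.43 × 0.5619 = 0.2416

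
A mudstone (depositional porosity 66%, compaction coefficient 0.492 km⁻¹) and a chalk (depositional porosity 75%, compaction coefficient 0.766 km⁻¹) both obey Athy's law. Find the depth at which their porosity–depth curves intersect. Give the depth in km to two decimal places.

0.47 km

Set phi₀ₐ e^(−kₐz) = phi₀ᵦ e^(−kᵦz) ⇒ ln(phi₀ₐ/phi₀ᵦ) = (kₐ − kᵦ)·z
z = ln(0.66/0.75) / (0.492 − 0.766) = -0.1278 / -0.274 = 0.467 km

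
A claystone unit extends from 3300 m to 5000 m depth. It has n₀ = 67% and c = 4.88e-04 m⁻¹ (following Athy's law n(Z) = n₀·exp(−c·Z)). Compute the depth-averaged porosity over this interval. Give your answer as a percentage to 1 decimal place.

Working in km (1 km = 1000 m; c in km⁻¹ = c in m⁻¹ × 1000):
⟨n⟩ = (1/(Z₂−Z₁)) ∫ n₀ e^(−cZ) dZ = n₀·(e^(−c·Z₁) − e^(−c·Z₂)) / (c·(Z₂−Z₁))
e^(−0.488×3.3) = 0.1998; e^(−0.488×5) = 0.0872
⟨n⟩ = 0.67 × (0.1998 − 0.0872) / (0.488 × 1.7) = 0.67 × 0.1358 = 0.0910

9.1%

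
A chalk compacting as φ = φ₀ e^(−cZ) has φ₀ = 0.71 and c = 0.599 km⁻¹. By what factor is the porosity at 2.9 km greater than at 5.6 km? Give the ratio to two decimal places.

5.04

φ(Z₁)/φ(Z₂) = e^(−c·Z₁)/e^(−c·Z₂) = e^{c(Z₂−Z₁)}
= exp(0.599 × 2.7) = exp(1.617) = 5.0395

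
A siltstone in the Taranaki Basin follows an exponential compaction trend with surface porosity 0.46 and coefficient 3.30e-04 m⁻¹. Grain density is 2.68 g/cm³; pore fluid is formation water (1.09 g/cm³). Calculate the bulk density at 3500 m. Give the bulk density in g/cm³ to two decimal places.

Working in km (1 km = 1000 m; k in km⁻¹ = k in m⁻¹ × 1000):
Porosity at depth: φ = 0.46·exp(−0.33×3.5) = 0.46×0.3151 = 0.1449
Bulk density: ρ_b = (1−φ)ρ_g + φ·ρ_f = 0.8551×2.68 + 0.1449×1.09
       = 2.292 + 0.158 = 2.450 g/cm³

2.45 g/cm³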